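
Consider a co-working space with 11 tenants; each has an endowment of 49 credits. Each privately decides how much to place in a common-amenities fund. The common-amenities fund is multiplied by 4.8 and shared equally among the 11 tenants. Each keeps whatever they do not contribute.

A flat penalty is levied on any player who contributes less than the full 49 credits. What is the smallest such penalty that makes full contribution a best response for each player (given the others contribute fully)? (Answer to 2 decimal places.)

Given the others contribute fully, the best deviation is to contribute 0 (any partial contribution still incurs the fine and gives up units whose private return 0.4364 is below 1).
Deviating from 49 to 0 saves 49 credits but forfeits the deviator's share of the drop in the common-amenities fund: 4.8/11 × 49 = 21.38.
So the deviation gain is 49 − 21.38 = 27.62, and the fine must be at least 27.62 credits to wipe it out.

27.62 credits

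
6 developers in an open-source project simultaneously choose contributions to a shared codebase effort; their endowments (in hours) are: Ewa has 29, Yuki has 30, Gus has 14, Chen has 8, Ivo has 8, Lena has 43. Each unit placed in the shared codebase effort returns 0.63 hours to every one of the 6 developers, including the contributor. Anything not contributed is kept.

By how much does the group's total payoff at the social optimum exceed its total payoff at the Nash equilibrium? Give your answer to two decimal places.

366.96 hours

The private return per contributed unit is 0.63 < 1 for everyone, so the Nash equilibrium is zero contribution and the group total is Σ E_j = 29 + 30 + 14 + 8 + 8 + 43 = 132.
Each contributed unit returns 3.780 to the group, so the social optimum is full contribution by everyone: group total = 3.780 × 132 = 498.96.
Efficiency loss = (3.780 − 1) × 132 = 366.96.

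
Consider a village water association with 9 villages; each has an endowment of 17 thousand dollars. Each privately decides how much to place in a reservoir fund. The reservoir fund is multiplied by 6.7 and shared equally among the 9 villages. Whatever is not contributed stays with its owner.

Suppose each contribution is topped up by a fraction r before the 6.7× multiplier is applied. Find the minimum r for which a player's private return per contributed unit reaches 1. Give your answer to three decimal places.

0.343

With matching at rate r, one contributed unit becomes (1 + r) in the reservoir fund and returns 6.7 × (1 + r) / 9 to the contributor.
Setting this equal to 1: 1 + r = 9/6.7 = 1.3433.
So the minimum matching rate is r = 1.3433 − 1 = 0.343.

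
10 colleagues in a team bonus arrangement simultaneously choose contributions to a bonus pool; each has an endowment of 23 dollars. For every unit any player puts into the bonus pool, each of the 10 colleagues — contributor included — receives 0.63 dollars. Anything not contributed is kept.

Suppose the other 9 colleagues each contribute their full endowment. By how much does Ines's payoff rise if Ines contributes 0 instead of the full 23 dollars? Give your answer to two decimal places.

8.51 dollars

Switching from a contribution of 23 to 0 lets Ines keep an extra 23 dollars, but lowers the bonus pool by 23, which costs Ines their own share of that drop: 0.63 × 23 = 14.49.
Net gain = 23 − 14.49 = 8.51. The private return per contributed unit (0.63) is below 1, so free-riding is indeed the best response regardless of what the others do.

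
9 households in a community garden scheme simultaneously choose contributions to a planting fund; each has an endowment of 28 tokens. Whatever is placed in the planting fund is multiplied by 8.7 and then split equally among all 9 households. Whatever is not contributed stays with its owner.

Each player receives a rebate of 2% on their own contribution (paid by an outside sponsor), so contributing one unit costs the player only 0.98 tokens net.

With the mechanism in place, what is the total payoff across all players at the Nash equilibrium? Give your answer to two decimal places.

252.00 tokens

With the mechanism, a contributed unit returns (8.7/9) / 0.98 = 0.9864 per unit of net cost — still below 1 — so contributing 0 remains dominant for every player.
Everyone keeps their endowment and the group total is 9 × 28 = 252.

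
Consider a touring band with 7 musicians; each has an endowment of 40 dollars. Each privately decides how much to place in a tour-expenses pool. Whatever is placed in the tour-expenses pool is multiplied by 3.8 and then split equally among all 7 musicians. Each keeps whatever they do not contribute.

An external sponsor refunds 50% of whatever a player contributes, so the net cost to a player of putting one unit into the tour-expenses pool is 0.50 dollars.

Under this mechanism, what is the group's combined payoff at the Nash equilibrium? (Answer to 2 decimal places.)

Under the mechanism each unit contributed yields (3.8/7) / 0.50 = 1.0857 back to its contributor per unit of net cost, which exceeds 1, making full contribution the dominant choice for everyone.
At the Nash equilibrium everyone contributes 40. Group total payoff = 7 × (40 × 0.50 + 3.8 × 40) = 1204.00.

1204.00 dollars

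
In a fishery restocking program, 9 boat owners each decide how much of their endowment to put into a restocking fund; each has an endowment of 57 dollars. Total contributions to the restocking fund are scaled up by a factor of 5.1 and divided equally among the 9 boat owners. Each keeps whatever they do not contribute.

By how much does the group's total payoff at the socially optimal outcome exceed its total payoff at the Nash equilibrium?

Each contributed unit returns 5.1/9 = 0.5667 to its contributor — below 1 — so contributing 0 is dominant for every player. At the Nash equilibrium everyone keeps their 57, and the group total is 9 × 57 = 513.
Each contributed unit returns 5.100 to the group as a whole (0.5667 to each of 9 players), which exceeds 1, so the social optimum is full contribution: group total = 5.100 × 513 = 2616.30.
Efficiency loss = 2616.30 − 513 = 2103.30.

2103.30 dollars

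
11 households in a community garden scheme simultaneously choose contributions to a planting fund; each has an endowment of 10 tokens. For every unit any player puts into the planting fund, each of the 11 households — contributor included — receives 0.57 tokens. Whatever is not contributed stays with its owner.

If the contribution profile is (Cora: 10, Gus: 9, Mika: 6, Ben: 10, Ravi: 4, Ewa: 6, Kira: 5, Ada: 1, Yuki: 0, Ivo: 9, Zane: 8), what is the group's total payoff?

468.36 tokens

Total contributed: 10 + 9 + 6 + 10 + 4 + 6 + 5 + 1 + 0 + 9 + 8 = 68; total kept: 11 × 10 − 68 = 42.
The planting fund pays out 0.57 × 11 × 68 = 426.36 in aggregate.
Group total = 42 + 426.36 = 468.36.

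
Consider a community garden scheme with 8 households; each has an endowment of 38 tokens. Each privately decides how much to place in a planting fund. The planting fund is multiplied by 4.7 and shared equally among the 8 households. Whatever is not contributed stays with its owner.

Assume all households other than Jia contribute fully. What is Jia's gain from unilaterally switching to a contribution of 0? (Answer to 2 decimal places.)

Switching from a contribution of 38 to 0 lets Jia keep an extra 38 tokens, but lowers the planting fund by 38, which costs Jia their own share of that drop: 4.7/8 × 38 = 22.32.
Net gain = 38 − 22.32 = 15.68. The private return per contributed unit (0.5875) is below 1, so free-riding is indeed the best response regardless of what the others do.

15.68 tokens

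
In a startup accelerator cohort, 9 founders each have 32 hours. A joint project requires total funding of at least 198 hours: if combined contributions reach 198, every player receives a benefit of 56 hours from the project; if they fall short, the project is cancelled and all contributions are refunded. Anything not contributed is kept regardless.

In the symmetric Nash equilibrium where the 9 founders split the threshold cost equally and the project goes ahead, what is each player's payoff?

66 hours

Equal share of the threshold: 198/9 = 22.
At this profile no one gains by cutting their contribution: any cut drops the total below 198, the project is cancelled, contributions are refunded, and the deviator ends with 32, which is less than 32 − 22 + 56 = 66. Contributing more than 22 just wastes the excess. So contributing exactly 22 is a best response.
Each player's payoff: 32 − 22 + 56 = 66.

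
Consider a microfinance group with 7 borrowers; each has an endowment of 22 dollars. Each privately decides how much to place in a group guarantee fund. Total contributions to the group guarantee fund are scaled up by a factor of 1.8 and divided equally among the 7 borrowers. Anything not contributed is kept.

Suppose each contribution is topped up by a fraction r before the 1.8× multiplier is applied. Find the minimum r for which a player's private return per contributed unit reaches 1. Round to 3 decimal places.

With matching at rate r, one contributed unit becomes (1 + r) in the group guarantee fund and returns 1.8 × (1 + r) / 7 to the contributor.
Setting this equal to 1: 1 + r = 7/1.8 = 3.8889.
So the minimum matching rate is r = 3.8889 − 1 = 2.889.

2.889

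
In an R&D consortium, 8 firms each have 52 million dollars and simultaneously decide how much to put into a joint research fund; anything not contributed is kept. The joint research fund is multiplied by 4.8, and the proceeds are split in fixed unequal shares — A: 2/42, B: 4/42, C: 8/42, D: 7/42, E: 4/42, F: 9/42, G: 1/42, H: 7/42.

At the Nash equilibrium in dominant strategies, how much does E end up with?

Player j's private return per contributed unit is 4.8 × (j's share). Contributing is weakly dominant for j when that share is at least 1/4.8 = 0.2083, and contributing 0 is dominant otherwise.
F alone (share 9/42) is above the threshold, contributing 52; the remaining 7 contribute 0. Total contributed: 52.
E keeps 52 and receives 4.8 × 52 × 4/42 = 23.77 from the joint research fund, for a payoff of 75.77.

75.77 million dollars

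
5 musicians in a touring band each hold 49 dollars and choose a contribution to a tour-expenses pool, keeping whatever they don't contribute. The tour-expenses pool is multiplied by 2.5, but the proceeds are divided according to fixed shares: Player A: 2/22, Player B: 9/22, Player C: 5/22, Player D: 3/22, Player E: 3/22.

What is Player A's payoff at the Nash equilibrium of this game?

60.14 dollars

Each unit j contributes comes back to j as 2.5 × (j's share), so j prefers to contribute only if that share exceeds 1/2.5 = 0.4000; otherwise keeping the unit dominates.
Player B alone (share 9/22) is above the threshold, contributing 49; the remaining 4 contribute 0. Total contributed: 49.
Player A keeps 49 and receives 2.5 × 49 × 2/22 = 11.14 from the tour-expenses pool, for a payoff of 60.14.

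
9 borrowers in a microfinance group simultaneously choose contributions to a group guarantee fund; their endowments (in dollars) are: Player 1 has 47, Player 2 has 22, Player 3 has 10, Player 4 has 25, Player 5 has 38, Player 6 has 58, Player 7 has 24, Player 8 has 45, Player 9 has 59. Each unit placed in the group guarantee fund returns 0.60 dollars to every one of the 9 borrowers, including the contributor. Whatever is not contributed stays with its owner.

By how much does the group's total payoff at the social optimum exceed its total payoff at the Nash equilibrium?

1443.20 dollars

The private return per contributed unit is 0.60 < 1 for everyone, so the Nash equilibrium is zero contribution and the group total is Σ E_j = 47 + 22 + 10 + 25 + 38 + 58 + 24 + 45 + 59 = 328.
Each contributed unit returns 5.400 to the group, so the social optimum is full contribution by everyone: group total = 5.400 × 328 = 1771.20.
Efficiency loss = (5.400 − 1) × 328 = 1443.20.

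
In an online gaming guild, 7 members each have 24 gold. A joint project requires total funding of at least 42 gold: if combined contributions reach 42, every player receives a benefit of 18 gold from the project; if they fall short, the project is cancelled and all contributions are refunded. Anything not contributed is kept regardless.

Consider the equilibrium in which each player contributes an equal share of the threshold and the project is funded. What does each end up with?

36 gold

Equal share of the threshold: 42/7 = 6.
At this profile no one gains by cutting their contribution: any cut drops the total below 42, the project is cancelled, contributions are refunded, and the deviator ends with 24, which is less than 24 − 6 + 18 = 36. Contributing more than 6 just wastes the excess. So contributing exactly 6 is a best response.
Each player's payoff: 24 − 6 + 18 = 36.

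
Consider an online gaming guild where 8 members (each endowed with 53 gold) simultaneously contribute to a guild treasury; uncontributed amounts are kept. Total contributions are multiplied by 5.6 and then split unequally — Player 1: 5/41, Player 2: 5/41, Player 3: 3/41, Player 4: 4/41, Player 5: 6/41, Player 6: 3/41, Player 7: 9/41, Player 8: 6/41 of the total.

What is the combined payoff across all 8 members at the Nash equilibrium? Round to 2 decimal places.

A player with share s gets back 5.6·s per unit contributed, so full contribution is dominant for anyone with s > 1/5.6 = 0.1786 and zero contribution is dominant for anyone below.
The only share above 0.1786 is Player 7's 9/41, contributing 53; the remaining 7 contribute 0. Total contributed: 53.
The guild treasury pays out 5.6 × 53 = 296.80 in total (split across the unequal shares, but the aggregate is all that matters for the group sum).
The 7 free-riders keep 53 each, adding 371. Group total = 371 + 296.80 = 667.80.

667.80 gold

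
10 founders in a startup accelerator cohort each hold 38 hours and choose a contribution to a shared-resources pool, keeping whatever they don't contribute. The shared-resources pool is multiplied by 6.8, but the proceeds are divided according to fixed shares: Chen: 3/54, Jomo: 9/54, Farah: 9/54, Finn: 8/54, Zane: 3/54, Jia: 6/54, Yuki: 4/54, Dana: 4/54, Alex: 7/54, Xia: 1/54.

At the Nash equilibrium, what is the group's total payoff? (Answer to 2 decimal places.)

1041.20 hours

Each unit j contributes comes back to j as 6.8 × (j's share), so j prefers to contribute only if that share exceeds 1/6.8 = 0.1471; otherwise keeping the unit dominates.
The shares above 0.1471 belong to Jomo, Farah and Finn, contributing 38 each; the remaining 7 contribute 0. Total contributed: 114.
The shared-resources pool pays out 6.8 × 114 = 775.20 in total (split across the unequal shares, but the aggregate is all that matters for the group sum).
The 7 free-riders keep 38 each, adding 266. Group total = 266 + 775.20 = 1041.20.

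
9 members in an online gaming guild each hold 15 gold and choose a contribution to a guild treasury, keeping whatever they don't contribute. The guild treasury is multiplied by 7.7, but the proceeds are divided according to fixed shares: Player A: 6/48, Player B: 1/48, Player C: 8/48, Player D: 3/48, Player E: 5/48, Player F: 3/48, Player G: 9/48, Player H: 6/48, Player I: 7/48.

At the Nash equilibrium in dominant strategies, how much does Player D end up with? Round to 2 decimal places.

36.66 gold

For player j, contributing a unit is worthwhile iff 7.7 × (j's share) ≥ 1, i.e. iff j's share is at least 0.1299.
Player C, Player G and Player I are above the threshold, contributing 15 each; the remaining 6 contribute 0. Total contributed: 45.
Player D keeps 15 and receives 7.7 × 45 × 3/48 = 21.66 from the guild treasury, for a payoff of 36.66.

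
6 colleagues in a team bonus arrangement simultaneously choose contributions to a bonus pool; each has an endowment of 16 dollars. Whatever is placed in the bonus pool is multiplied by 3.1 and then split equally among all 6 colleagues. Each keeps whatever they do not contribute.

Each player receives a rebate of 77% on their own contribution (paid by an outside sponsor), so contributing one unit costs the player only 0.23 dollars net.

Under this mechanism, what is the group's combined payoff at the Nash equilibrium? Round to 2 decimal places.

371.52 dollars

With the mechanism, a contributed unit returns (3.1/6) / 0.23 = 2.2464 per unit of net cost to the contributor — now above 1 — so contributing fully is weakly dominant for every player.
At the Nash equilibrium everyone contributes 16. Group total payoff = 6 × (16 × 0.77 + 3.1 × 16) = 371.52.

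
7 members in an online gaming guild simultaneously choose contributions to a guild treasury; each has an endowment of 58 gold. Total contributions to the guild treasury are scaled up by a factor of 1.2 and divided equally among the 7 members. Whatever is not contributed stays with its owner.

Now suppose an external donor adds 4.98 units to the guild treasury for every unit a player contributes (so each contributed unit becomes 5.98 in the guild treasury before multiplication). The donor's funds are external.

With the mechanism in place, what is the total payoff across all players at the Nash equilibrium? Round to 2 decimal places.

Under the mechanism each unit contributed yields 1.2 × 5.98 / 7 = 1.0251 back to its contributor per unit of net cost, which exceeds 1, making full contribution the dominant choice for everyone.
At the Nash equilibrium everyone contributes 58. Group total payoff = 1.2 × 5.98 × 406 = 2913.46.

2913.46 gold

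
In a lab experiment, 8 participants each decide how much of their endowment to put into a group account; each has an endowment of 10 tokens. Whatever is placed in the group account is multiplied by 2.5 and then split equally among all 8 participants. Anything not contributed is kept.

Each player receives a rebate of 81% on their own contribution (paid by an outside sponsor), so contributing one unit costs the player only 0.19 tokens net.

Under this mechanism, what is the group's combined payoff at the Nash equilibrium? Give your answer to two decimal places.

Under the mechanism each unit contributed yields (2.5/8) / 0.19 = 1.6447 back to its contributor per unit of net cost, which exceeds 1, making full contribution the dominant choice for everyone.
So the Nash equilibrium is full contribution by all 8; the group earns 8 × (10 × 0.81 + 2.5 × 10) = 264.80.

264.80 tokens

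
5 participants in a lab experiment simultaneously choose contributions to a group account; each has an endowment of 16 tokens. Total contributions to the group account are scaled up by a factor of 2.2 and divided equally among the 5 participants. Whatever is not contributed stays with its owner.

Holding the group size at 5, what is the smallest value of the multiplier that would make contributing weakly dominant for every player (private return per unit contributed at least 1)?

A contributed unit returns (multiplier)/5 to its contributor.
This reaches 1 exactly when the multiplier is 5.

5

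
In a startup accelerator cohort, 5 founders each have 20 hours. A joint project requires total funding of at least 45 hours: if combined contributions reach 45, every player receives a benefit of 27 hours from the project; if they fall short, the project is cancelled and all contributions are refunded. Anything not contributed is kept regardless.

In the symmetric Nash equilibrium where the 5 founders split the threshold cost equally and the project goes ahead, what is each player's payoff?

38 hours

Equal share of the threshold: 45/5 = 9.
At this profile no one gains by cutting their contribution: any cut drops the total below 45, the project is cancelled, contributions are refunded, and the deviator ends with 20, which is less than 20 − 9 + 27 = 38. Contributing more than 9 just wastes the excess. So contributing exactly 9 is a best response.
Each player's payoff: 20 − 9 + 27 = 38.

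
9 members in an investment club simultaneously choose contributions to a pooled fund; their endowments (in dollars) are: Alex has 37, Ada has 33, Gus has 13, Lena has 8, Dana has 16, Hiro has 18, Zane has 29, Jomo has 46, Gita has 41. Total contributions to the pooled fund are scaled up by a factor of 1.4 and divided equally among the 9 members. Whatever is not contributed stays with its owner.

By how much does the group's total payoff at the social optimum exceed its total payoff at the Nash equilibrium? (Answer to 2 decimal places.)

The private return per contributed unit is 1.4/9 = 0.1556 < 1 for every player regardless of endowment, so the Nash equilibrium is zero contribution and the group total is Σ E_j = 37 + 33 + 13 + 8 + 16 + 18 + 29 + 46 + 41 = 241.
Each contributed unit returns 1.400 to the group, so the social optimum is full contribution by everyone: group total = 1.400 × 241 = 337.40.
Efficiency loss = (1.400 − 1) × 241 = 96.40.

96.40 dollars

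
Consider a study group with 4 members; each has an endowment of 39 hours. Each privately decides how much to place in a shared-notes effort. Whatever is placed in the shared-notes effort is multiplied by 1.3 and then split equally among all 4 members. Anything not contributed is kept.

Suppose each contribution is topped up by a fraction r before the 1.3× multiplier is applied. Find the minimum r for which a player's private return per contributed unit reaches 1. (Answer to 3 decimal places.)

2.077

With matching at rate r, one contributed unit becomes (1 + r) in the shared-notes effort and returns 1.3 × (1 + r) / 4 to the contributor.
Setting this equal to 1: 1 + r = 4/1.3 = 3.0769.
So the minimum matching rate is r = 3.0769 − 1 = 2.077.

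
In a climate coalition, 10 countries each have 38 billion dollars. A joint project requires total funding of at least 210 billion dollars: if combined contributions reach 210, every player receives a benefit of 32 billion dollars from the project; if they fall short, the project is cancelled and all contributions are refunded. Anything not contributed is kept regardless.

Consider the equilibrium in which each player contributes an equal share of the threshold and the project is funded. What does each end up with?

Equal share of the threshold: 210/10 = 21.
At this profile no one gains by cutting their contribution: any cut drops the total below 210, the project is cancelled, contributions are refunded, and the deviator ends with 38, which is less than 38 − 21 + 32 = 49. Contributing more than 21 just wastes the excess. So contributing exactly 21 is a best response.
Each player's payoff: 38 − 21 + 32 = 49.

49 billion dollars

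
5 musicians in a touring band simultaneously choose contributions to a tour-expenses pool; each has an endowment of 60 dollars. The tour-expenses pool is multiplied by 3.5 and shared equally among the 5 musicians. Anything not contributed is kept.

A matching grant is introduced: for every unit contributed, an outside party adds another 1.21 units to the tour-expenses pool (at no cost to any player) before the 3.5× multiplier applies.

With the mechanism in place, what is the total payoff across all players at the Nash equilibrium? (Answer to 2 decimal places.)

2320.50 dollars

The effective private return per unit is now 3.5 × 2.21 / 5 = 1.5470 > 1, so every player's dominant strategy flips to full contribution.
So the Nash equilibrium is full contribution by all 5; the group earns 3.5 × 2.21 × 300 = 2320.50.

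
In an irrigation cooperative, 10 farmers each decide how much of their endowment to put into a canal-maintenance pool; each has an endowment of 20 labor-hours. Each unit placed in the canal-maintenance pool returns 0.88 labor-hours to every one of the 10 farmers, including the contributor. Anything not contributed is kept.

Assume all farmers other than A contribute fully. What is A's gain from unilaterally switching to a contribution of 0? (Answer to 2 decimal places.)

Switching from a contribution of 20 to 0 lets A keep an extra 20 labor-hours, but lowers the canal-maintenance pool by 20, which costs A their own share of that drop: 0.88 × 20 = 17.60.
Net gain = 20 − 17.60 = 2.40. The private return per contributed unit (0.88) is below 1, so free-riding is indeed the best response regardless of what the others do.

2.40 labor-hours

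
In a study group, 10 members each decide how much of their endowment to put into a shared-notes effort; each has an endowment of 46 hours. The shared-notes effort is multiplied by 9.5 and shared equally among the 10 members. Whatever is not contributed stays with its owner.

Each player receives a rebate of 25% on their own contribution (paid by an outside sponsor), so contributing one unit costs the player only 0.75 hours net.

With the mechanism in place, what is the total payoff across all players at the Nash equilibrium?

With the mechanism, a contributed unit returns (9.5/10) / 0.75 = 1.2667 per unit of net cost to the contributor — now above 1 — so contributing fully is weakly dominant for every player.
So the Nash equilibrium is full contribution by all 10; the group earns 10 × (46 × 0.25 + 9.5 × 46) = 4485.00.

4485.00 hours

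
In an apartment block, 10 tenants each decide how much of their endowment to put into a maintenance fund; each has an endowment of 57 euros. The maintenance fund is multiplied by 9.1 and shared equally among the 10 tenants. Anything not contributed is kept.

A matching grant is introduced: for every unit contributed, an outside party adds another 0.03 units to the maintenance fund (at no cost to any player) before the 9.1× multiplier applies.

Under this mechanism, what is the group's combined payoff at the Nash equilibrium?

570.00 euros

The effective private return is 9.1 × 1.03 / 10 = 0.9373, which is still under 1, so the mechanism doesn't change anyone's dominant strategy: zero contribution.
Everyone keeps their endowment and the group total is 10 × 57 = 570.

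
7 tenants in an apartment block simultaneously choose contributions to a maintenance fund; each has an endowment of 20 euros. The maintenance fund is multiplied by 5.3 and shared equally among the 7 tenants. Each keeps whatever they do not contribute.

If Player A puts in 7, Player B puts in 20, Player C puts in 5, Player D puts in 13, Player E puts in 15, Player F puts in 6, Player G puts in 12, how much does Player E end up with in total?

64.06 euros

Total contributed: 7 + 20 + 5 + 13 + 15 + 6 + 12 = 78.
Each receives 5.3 × 78 / 7 = 59.06 from the maintenance fund.
Player E keeps 20 − 15 = 5, so Player E's payoff is 5 + 59.06 = 64.06.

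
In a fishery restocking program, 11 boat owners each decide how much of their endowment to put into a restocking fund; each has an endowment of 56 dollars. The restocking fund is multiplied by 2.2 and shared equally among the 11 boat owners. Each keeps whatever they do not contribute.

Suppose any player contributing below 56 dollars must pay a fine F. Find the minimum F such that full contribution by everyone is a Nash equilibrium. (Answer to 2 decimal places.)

Given the others contribute fully, the best deviation is to contribute 0 (any partial contribution still incurs the fine and gives up units whose private return 0.2000 is below 1).
Deviating from 56 to 0 saves 56 dollars but forfeits the deviator's share of the drop in the restocking fund: 2.2/11 × 56 = 11.20.
So the deviation gain is 56 − 11.20 = 44.80, and the fine must be at least 44.80 dollars to wipe it out.

44.80 dollars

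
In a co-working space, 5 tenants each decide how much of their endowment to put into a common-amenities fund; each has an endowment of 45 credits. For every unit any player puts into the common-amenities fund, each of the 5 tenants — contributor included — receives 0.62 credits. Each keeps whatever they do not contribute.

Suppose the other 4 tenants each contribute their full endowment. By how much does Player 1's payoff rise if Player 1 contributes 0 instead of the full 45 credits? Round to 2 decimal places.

Switching from a contribution of 45 to 0 lets Player 1 keep an extra 45 credits, but lowers the common-amenities fund by 45, which costs Player 1 their own share of that drop: 0.62 × 45 = 27.90.
Net gain = 45 − 27.90 = 17.10. The private return per contributed unit (0.62) is below 1, so free-riding is indeed the best response regardless of what the others do.

17.10 credits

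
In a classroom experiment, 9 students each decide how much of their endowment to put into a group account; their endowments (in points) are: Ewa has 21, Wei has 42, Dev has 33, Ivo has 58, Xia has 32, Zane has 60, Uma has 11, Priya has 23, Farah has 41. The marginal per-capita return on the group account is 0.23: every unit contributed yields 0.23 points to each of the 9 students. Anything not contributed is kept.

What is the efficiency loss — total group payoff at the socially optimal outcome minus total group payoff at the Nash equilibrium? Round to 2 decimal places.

The private return per contributed unit is 0.23 < 1 for everyone, so the Nash equilibrium is zero contribution and the group total is Σ E_j = 21 + 42 + 33 + 58 + 32 + 60 + 11 + 23 + 41 = 321.
Each contributed unit returns 2.070 to the group, so the social optimum is full contribution by everyone: group total = 2.070 × 321 = 664.47.
Efficiency loss = (2.070 − 1) × 321 = 343.47.

343.47 points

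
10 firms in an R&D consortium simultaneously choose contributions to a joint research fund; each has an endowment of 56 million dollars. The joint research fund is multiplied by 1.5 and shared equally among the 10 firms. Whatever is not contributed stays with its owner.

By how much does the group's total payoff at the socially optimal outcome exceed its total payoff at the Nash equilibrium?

280.00 million dollars

Each contributed unit returns 1.5/10 = 0.1500 to its contributor — below 1 — so contributing 0 is dominant for every player. At the Nash equilibrium everyone keeps their 56, and the group total is 10 × 56 = 560.
Each contributed unit returns 1.500 to the group as a whole (0.1500 to each of 10 players), which exceeds 1, so the social optimum is full contribution: group total = 1.500 × 560 = 840.00.
Efficiency loss = 840.00 − 560 = 280.00.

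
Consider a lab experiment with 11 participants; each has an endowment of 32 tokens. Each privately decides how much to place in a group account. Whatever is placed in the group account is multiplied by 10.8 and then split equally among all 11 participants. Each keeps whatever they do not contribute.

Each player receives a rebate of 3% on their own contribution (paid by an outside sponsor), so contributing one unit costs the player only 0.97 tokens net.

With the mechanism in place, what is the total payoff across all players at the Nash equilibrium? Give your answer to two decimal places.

The effective private return per unit is now (10.8/11) / 0.97 = 1.0122 > 1, so every player's dominant strategy flips to full contribution.
So the Nash equilibrium is full contribution by all 11; the group earns 11 × (32 × 0.03 + 10.8 × 32) = 3812.16.

3812.16 tokens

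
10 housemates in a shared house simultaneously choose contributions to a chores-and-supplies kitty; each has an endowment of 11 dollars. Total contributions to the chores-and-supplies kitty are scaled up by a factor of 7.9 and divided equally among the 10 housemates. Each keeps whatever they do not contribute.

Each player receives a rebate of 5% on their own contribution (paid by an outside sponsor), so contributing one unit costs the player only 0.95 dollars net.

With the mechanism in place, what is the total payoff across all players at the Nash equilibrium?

110.00 dollars

With the mechanism, a contributed unit returns (7.9/10) / 0.95 = 0.8316 per unit of net cost — still below 1 — so contributing 0 remains dominant for every player.
Everyone keeps their endowment and the group total is 10 × 11 = 110.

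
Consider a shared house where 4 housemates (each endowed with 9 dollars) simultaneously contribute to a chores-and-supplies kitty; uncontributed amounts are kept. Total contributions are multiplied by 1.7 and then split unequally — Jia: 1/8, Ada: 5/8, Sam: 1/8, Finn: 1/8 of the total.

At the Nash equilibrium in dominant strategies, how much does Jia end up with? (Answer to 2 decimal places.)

Each unit j contributes comes back to j as 1.7 × (j's share), so j prefers to contribute only if that share exceeds 1/1.7 = 0.5882; otherwise keeping the unit dominates.
Only Ada (5/8) clears that bar, contributing 9; the remaining 3 contribute 0. Total contributed: 9.
Jia keeps 9 and receives 1.7 × 9 × 1/8 = 1.91 from the chores-and-supplies kitty, for a payoff of 10.91.

10.91 dollars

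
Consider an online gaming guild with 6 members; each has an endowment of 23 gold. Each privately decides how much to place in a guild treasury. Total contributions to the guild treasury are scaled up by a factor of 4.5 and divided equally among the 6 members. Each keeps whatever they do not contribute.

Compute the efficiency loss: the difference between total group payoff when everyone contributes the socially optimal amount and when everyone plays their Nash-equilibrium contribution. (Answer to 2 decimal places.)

483.00 gold

Each contributed unit returns 4.5/6 = 0.7500 to its contributor — below 1 — so contributing 0 is dominant for every player. At the Nash equilibrium everyone keeps their 23, and the group total is 6 × 23 = 138.
Each contributed unit returns 4.500 to the group as a whole (0.7500 to each of 6 players), which exceeds 1, so the social optimum is full contribution: group total = 4.500 × 138 = 621.00.
Efficiency loss = 621.00 − 138 = 483.00.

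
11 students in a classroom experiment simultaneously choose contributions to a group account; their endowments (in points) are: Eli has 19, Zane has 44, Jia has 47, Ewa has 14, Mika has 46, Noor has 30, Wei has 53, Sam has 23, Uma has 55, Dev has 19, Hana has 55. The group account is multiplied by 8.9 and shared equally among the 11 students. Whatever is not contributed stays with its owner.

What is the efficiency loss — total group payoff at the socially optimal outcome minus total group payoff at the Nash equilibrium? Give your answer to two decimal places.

3199.50 points

The private return per contributed unit is 8.9/11 = 0.8091 < 1 for every player regardless of endowment, so the Nash equilibrium is zero contribution and the group total is Σ E_j = 19 + 44 + 47 + 14 + 46 + 30 + 53 + 23 + 55 + 19 + 55 = 405.
Each contributed unit returns 8.900 to the group, so the social optimum is full contribution by everyone: group total = 8.900 × 405 = 3604.50.
Efficiency loss = (8.900 − 1) × 405 = 3199.50.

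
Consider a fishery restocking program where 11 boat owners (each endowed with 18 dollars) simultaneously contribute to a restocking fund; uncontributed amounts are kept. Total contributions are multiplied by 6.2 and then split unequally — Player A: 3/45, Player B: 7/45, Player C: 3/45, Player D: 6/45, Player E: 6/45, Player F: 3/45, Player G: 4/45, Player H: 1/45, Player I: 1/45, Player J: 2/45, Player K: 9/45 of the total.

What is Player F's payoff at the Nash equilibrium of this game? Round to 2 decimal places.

25.44 dollars

Each unit j contributes comes back to j as 6.2 × (j's share), so j prefers to contribute only if that share exceeds 1/6.2 = 0.1613; otherwise keeping the unit dominates.
Player K alone (share 9/45) is above the threshold, contributing 18; the remaining 10 contribute 0. Total contributed: 18.
Player F keeps 18 and receives 6.2 × 18 × 3/45 = 7.44 from the restocking fund, for a payoff of 25.44.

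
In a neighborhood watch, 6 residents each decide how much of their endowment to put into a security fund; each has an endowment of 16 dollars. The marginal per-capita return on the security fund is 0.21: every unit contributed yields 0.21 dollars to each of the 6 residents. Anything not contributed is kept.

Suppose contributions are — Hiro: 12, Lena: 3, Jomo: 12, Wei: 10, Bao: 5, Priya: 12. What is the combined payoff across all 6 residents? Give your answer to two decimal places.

Total contributed: 12 + 3 + 12 + 10 + 5 + 12 = 54; total kept: 6 × 16 − 54 = 42.
The security fund pays out 0.21 × 6 × 54 = 68.04 in aggregate.
Group total = 42 + 68.04 = 110.04.

110.04 dollars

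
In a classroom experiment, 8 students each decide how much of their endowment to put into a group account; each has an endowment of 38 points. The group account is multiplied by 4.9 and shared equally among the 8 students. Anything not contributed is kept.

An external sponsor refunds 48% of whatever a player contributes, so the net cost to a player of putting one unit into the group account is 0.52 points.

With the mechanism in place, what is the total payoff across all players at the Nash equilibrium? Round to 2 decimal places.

The effective private return per unit is now (4.9/8) / 0.52 = 1.1779 > 1, so every player's dominant strategy flips to full contribution.
At the Nash equilibrium everyone contributes 38. Group total payoff = 8 × (38 × 0.48 + 4.9 × 38) = 1635.52.

1635.52 points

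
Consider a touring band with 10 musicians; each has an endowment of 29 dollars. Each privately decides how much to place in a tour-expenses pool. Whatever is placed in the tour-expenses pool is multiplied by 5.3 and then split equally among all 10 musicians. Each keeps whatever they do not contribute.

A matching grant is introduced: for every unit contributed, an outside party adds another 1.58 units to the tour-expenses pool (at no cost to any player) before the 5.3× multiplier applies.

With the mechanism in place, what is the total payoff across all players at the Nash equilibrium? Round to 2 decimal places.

3965.46 dollars

The effective private return per unit is now 5.3 × 2.58 / 10 = 1.3674 > 1, so every player's dominant strategy flips to full contribution.
At the Nash equilibrium everyone contributes 29. Group total payoff = 5.3 × 2.58 × 290 = 3965.46.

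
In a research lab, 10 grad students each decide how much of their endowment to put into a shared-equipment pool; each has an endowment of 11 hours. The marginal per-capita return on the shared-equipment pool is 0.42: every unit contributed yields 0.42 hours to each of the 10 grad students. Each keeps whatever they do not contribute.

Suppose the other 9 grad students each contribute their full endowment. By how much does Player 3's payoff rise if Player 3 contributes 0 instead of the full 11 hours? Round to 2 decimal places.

6.38 hours

Switching from a contribution of 11 to 0 lets Player 3 keep an extra 11 hours, but lowers the shared-equipment pool by 11, which costs Player 3 their own share of that drop: 0.42 × 11 = 4.62.
Net gain = 11 − 4.62 = 6.38. The private return per contributed unit (0.42) is below 1, so free-riding is indeed the best response regardless of what the others do.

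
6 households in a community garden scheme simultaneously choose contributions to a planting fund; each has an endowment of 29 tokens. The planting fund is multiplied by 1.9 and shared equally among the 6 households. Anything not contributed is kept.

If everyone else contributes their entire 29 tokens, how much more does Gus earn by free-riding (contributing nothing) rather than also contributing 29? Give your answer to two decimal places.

19.82 tokens

Switching from a contribution of 29 to 0 lets Gus keep an extra 29 tokens, but lowers the planting fund by 29, which costs Gus their own share of that drop: 1.9/6 × 29 = 9.18.
Net gain = 29 − 9.18 = 19.82. The private return per contributed unit (0.3167) is below 1, so free-riding is indeed the best response regardless of what the others do.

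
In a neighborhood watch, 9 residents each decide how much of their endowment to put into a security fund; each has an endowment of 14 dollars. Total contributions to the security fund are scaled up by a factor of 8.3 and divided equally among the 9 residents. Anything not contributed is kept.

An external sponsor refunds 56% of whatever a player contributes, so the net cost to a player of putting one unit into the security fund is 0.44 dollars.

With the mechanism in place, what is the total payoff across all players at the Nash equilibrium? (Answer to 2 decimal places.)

The effective private return per unit is now (8.3/9) / 0.44 = 2.0960 > 1, so every player's dominant strategy flips to full contribution.
So the Nash equilibrium is full contribution by all 9; the group earns 9 × (14 × 0.56 + 8.3 × 14) = 1116.36.

1116.36 dollars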